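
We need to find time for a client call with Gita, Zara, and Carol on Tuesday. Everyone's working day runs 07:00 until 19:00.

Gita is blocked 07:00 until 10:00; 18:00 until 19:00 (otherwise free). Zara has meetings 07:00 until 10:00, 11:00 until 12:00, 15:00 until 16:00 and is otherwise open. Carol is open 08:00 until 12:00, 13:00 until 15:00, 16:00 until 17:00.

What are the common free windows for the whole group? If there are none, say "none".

10:00-11:00, 13:00-15:00, 16:00-17:00

Gita free: 10:00-18:00 (invert busy blocks within the working day).
Zara free: 10:00-11:00, 12:00-15:00, 16:00-19:00 (invert busy blocks within the working day).
Carol free: 08:00-12:00, 13:00-15:00, 16:00-17:00.
Gita ∩ Zara: 10:00-11:00, 12:00-15:00, 16:00-18:00.
Gita ∩ Zara ∩ Carol: 10:00-11:00, 13:00-15:00, 16:00-17:00.
Those are the intersection windows.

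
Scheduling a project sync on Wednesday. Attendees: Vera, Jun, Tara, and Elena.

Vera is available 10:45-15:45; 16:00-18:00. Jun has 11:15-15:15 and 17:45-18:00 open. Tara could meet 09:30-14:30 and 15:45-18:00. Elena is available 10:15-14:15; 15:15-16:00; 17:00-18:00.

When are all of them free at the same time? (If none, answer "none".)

Vera ∩ Jun: 11:15-15:15, 17:45-18:00.
Vera ∩ Jun ∩ Tara: 11:15-14:30, 17:45-18:00.
Vera ∩ Jun ∩ Tara ∩ Elena: 11:15-14:15, 17:45-18:00.

11:15-14:15, 17:45-18:00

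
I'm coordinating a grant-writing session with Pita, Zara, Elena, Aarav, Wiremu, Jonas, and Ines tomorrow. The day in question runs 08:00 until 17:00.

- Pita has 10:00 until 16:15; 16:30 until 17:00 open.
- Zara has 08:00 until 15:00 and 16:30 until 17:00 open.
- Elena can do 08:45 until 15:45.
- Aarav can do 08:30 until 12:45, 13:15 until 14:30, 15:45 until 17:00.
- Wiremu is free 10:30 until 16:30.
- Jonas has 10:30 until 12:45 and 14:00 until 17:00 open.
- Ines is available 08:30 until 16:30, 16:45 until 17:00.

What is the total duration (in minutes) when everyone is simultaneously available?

165

Pita ∩ Zara: 10:00-15:00, 16:30-17:00.
Pita ∩ Zara ∩ Elena: 10:00-15:00.
Pita ∩ Zara ∩ Elena ∩ Aarav: 10:00-12:45, 13:15-14:30.
Pita ∩ Zara ∩ Elena ∩ Aarav ∩ Wiremu: 10:30-12:45, 13:15-14:30.
Pita ∩ Zara ∩ Elena ∩ Aarav ∩ Wiremu ∩ Jonas: 10:30-12:45, 14:00-14:30.
Pita ∩ Zara ∩ Elena ∩ Aarav ∩ Wiremu ∩ Jonas ∩ Ines: 10:30-12:45, 14:00-14:30.
Summing the common windows: 135 + 30 = 165 minutes.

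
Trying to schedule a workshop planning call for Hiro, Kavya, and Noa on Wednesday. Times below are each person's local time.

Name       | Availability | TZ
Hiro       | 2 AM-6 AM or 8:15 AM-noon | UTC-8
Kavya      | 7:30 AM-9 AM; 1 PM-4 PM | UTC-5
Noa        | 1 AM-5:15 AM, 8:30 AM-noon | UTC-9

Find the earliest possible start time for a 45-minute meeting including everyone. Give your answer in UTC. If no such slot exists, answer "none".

Hiro in UTC: 10:00-14:00, 16:15-20:00 (add 8h to convert from UTC-8).
Kavya in UTC: 12:30-14:00, 18:00-21:00 (add 5h to convert from UTC-5).
Noa in UTC: 10:00-14:15, 17:30-21:00 (add 9h to convert from UTC-9).
Hiro ∩ Kavya: 12:30-14:00, 18:00-20:00.
Hiro ∩ Kavya ∩ Noa: 12:30-14:00, 18:00-20:00.
Those are the intersection windows.
The first common window of at least 45 minutes is 12:30-14:00, so the earliest start is 12:30.

12:30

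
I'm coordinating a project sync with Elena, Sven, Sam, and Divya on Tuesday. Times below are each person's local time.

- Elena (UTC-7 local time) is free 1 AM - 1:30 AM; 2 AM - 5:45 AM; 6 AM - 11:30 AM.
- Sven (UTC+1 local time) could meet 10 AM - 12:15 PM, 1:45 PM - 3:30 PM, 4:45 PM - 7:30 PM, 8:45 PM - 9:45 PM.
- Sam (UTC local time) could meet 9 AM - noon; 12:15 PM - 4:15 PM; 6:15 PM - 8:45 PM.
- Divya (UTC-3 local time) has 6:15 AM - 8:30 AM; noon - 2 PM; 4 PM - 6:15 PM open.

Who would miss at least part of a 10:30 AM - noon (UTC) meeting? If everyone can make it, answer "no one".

Elena in UTC: 08:00-08:30, 09:00-12:45, 13:00-18:30 (add 7h to convert from UTC-7).
Sven in UTC: 09:00-11:15, 12:45-14:30, 15:45-18:30, 19:45-20:45 (subtract 1h to convert from UTC+1).
Sam in UTC: 09:00-12:00, 12:15-16:15, 18:15-20:45.
Divya in UTC: 09:15-11:30, 15:00-17:00, 19:00-21:15 (add 3h to convert from UTC-3).
Elena: free for 10:30-12:00. Sven: not fully free for 10:30-12:00. Sam: free for 10:30-12:00. Divya: not fully free for 10:30-12:00.

Divya, Sven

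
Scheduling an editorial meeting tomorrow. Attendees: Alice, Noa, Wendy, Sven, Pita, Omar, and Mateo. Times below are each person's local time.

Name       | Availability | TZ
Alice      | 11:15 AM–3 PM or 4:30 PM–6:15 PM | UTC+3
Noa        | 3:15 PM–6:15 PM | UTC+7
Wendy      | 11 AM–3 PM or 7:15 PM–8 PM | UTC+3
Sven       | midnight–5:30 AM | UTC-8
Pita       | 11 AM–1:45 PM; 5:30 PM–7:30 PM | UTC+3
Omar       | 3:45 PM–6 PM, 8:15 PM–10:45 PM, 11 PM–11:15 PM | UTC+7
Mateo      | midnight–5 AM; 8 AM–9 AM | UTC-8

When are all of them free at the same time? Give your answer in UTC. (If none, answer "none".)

08:45-10:45

Alice in UTC: 08:15-12:00, 13:30-15:15 (subtract 3h to convert from UTC+3).
Noa in UTC: 08:15-11:15 (subtract 7h to convert from UTC+7).
Wendy in UTC: 08:00-12:00, 16:15-17:00 (subtract 3h to convert from UTC+3).
Sven in UTC: 08:00-13:30 (add 8h to convert from UTC-8).
Pita in UTC: 08:00-10:45, 14:30-16:30 (subtract 3h to convert from UTC+3).
Omar in UTC: 08:45-11:00, 13:15-15:45, 16:00-16:15 (subtract 7h to convert from UTC+7).
Mateo in UTC: 08:00-13:00, 16:00-17:00 (add 8h to convert from UTC-8).
Alice ∩ Noa: 08:15-11:15.
Alice ∩ Noa ∩ Wendy: 08:15-11:15.
Alice ∩ Noa ∩ Wendy ∩ Sven: 08:15-11:15.
Alice ∩ Noa ∩ Wendy ∩ Sven ∩ Pita: 08:15-10:45.
Alice ∩ Noa ∩ Wendy ∩ Sven ∩ Pita ∩ Omar: 08:45-10:45.
Alice ∩ Noa ∩ Wendy ∩ Sven ∩ Pita ∩ Omar ∩ Mateo: 08:45-10:45.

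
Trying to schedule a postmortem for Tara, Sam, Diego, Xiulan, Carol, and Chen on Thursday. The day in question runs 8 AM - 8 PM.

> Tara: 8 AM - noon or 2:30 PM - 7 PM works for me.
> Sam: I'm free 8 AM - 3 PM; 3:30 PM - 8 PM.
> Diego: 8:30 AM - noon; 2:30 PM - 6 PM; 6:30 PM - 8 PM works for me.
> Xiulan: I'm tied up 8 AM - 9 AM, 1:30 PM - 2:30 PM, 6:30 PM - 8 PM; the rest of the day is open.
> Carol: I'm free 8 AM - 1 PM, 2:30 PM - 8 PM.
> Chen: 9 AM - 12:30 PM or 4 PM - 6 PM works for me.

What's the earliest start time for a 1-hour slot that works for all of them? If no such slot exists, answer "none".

Tara free: 08:00-12:00, 14:30-19:00.
Sam free: 08:00-15:00, 15:30-20:00.
Diego free: 08:30-12:00, 14:30-18:00, 18:30-20:00.
Xiulan free: 09:00-13:30, 14:30-18:30 (invert busy blocks within the working day).
Carol free: 08:00-13:00, 14:30-20:00.
Chen free: 09:00-12:30, 16:00-18:00.
Tara ∩ Sam: 08:00-12:00, 14:30-15:00, 15:30-19:00.
Tara ∩ Sam ∩ Diego: 08:30-12:00, 14:30-15:00, 15:30-18:00, 18:30-19:00.
Tara ∩ Sam ∩ Diego ∩ Xiulan: 09:00-12:00, 14:30-15:00, 15:30-18:00.
Tara ∩ Sam ∩ Diego ∩ Xiulan ∩ Carol: 09:00-12:00, 14:30-15:00, 15:30-18:00.
Tara ∩ Sam ∩ Diego ∩ Xiulan ∩ Carol ∩ Chen: 09:00-12:00, 16:00-18:00.
The first common window of at least 60 minutes is 09:00-12:00, so the earliest start is 09:00.

09:00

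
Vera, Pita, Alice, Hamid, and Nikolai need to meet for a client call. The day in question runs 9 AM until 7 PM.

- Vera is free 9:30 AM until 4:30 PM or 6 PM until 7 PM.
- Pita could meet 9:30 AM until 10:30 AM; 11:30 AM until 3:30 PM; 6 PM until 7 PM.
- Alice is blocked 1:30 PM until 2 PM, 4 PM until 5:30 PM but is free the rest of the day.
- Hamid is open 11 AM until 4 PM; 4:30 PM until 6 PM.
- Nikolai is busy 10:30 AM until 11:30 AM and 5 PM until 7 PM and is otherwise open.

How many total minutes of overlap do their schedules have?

210

Vera free: 09:30-16:30, 18:00-19:00.
Pita free: 09:30-10:30, 11:30-15:30, 18:00-19:00.
Alice free: 09:00-13:30, 14:00-16:00, 17:30-19:00 (invert busy blocks within the working day).
Hamid free: 11:00-16:00, 16:30-18:00.
Nikolai free: 09:00-10:30, 11:30-17:00 (invert busy blocks within the working day).
Vera ∩ Pita: 09:30-10:30, 11:30-15:30, 18:00-19:00.
Vera ∩ Pita ∩ Alice: 09:30-10:30, 11:30-13:30, 14:00-15:30, 18:00-19:00.
Vera ∩ Pita ∩ Alice ∩ Hamid: 11:30-13:30, 14:00-15:30.
Vera ∩ Pita ∩ Alice ∩ Hamid ∩ Nikolai: 11:30-13:30, 14:00-15:30.
Summing the common windows: 120 + 90 = 210 minutes.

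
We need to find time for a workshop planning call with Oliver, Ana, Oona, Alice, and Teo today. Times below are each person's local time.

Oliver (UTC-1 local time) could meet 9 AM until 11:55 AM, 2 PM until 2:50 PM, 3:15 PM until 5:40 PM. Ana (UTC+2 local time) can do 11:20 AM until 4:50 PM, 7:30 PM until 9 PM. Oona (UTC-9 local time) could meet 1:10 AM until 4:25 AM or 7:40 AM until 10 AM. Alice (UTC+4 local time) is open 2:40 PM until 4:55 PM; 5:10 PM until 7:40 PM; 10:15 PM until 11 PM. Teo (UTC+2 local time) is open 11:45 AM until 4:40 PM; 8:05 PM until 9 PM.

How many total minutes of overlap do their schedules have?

Oliver in UTC: 10:00-12:55, 15:00-15:50, 16:15-18:40 (add 1h to convert from UTC-1).
Ana in UTC: 09:20-14:50, 17:30-19:00 (subtract 2h to convert from UTC+2).
Oona in UTC: 10:10-13:25, 16:40-19:00 (add 9h to convert from UTC-9).
Alice in UTC: 10:40-12:55, 13:10-15:40, 18:15-19:00 (subtract 4h to convert from UTC+4).
Teo in UTC: 09:45-14:40, 18:05-19:00 (subtract 2h to convert from UTC+2).
Oliver ∩ Ana: 10:00-12:55, 17:30-18:40.
Oliver ∩ Ana ∩ Oona: 10:10-12:55, 17:30-18:40.
Oliver ∩ Ana ∩ Oona ∩ Alice: 10:40-12:55, 18:15-18:40.
Oliver ∩ Ana ∩ Oona ∩ Alice ∩ Teo: 10:40-12:55, 18:15-18:40.
So the common availability across everyone is 10:40-12:55, 18:15-18:40.
Summing the common windows: 135 + 25 = 160 minutes.

160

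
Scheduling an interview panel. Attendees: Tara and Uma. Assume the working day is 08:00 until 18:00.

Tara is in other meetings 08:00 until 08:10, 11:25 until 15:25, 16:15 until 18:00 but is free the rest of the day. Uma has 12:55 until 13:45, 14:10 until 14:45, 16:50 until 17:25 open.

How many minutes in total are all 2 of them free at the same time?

0

Tara free: 08:10-11:25, 15:25-16:15 (invert busy blocks within the working day).
Uma free: 12:55-13:45, 14:10-14:45, 16:50-17:25.
Tara ∩ Uma: ∅.
There is no time when everyone is free.
There is no common window, so the total is 0 minutes.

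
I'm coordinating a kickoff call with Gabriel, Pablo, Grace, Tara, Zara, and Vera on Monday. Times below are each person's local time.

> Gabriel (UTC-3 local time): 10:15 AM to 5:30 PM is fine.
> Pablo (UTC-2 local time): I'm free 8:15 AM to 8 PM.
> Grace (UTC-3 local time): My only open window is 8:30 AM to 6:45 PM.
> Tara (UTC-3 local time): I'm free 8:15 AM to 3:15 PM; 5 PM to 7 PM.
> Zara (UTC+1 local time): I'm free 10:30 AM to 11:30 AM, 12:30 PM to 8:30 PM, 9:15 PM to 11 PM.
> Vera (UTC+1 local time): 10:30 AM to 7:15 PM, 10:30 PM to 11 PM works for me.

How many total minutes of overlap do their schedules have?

300

Gabriel in UTC: 13:15-20:30 (add 3h to convert from UTC-3).
Pablo in UTC: 10:15-22:00 (add 2h to convert from UTC-2).
Grace in UTC: 11:30-21:45 (add 3h to convert from UTC-3).
Tara in UTC: 11:15-18:15, 20:00-22:00 (add 3h to convert from UTC-3).
Zara in UTC: 09:30-10:30, 11:30-19:30, 20:15-22:00 (subtract 1h to convert from UTC+1).
Vera in UTC: 09:30-18:15, 21:30-22:00 (subtract 1h to convert from UTC+1).
Gabriel ∩ Pablo: 13:15-20:30.
Gabriel ∩ Pablo ∩ Grace: 13:15-20:30.
Gabriel ∩ Pablo ∩ Grace ∩ Tara: 13:15-18:15, 20:00-20:30.
Gabriel ∩ Pablo ∩ Grace ∩ Tara ∩ Zara: 13:15-18:15, 20:15-20:30.
Gabriel ∩ Pablo ∩ Grace ∩ Tara ∩ Zara ∩ Vera: 13:15-18:15.
Those are the intersection windows.
That's a single block of 300 minutes.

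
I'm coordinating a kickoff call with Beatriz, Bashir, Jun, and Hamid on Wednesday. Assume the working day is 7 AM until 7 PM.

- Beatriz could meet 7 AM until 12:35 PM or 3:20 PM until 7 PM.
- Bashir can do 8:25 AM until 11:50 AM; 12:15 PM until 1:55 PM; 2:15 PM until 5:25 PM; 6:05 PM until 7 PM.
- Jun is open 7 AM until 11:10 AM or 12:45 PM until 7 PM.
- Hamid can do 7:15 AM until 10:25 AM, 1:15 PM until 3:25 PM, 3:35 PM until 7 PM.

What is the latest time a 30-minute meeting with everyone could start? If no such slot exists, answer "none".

18:30

Beatriz ∩ Bashir: 08:25-11:50, 12:15-12:35, 15:20-17:25, 18:05-19:00.
Beatriz ∩ Bashir ∩ Jun: 08:25-11:10, 15:20-17:25, 18:05-19:00.
Beatriz ∩ Bashir ∩ Jun ∩ Hamid: 08:25-10:25, 15:20-15:25, 15:35-17:25, 18:05-19:00.
Those are the intersection windows.
The last common window of at least 30 minutes is 18:05-19:00; a 30-minute meeting can start as late as 18:30 and still end by 19:00.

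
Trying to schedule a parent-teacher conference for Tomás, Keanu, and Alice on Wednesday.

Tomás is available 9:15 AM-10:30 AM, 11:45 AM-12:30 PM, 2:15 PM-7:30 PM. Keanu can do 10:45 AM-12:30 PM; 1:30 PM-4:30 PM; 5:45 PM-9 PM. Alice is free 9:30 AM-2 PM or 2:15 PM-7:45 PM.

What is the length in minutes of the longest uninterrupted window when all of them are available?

135

Tomás ∩ Keanu: 11:45-12:30, 14:15-16:30, 17:45-19:30.
Tomás ∩ Keanu ∩ Alice: 11:45-12:30, 14:15-16:30, 17:45-19:30.
So the common availability across everyone is 11:45-12:30, 14:15-16:30, 17:45-19:30.
The longest is 14:15-16:30 at 135 minutes.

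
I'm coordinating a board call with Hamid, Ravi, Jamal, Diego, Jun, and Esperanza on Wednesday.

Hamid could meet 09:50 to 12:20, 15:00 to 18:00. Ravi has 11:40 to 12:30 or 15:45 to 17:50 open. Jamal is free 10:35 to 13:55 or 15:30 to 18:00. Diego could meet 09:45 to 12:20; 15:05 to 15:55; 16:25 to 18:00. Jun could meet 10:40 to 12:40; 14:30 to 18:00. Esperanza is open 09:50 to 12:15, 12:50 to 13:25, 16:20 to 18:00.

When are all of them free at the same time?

11:40-12:15, 16:25-17:50

Hamid ∩ Ravi: 11:40-12:20, 15:45-17:50.
Hamid ∩ Ravi ∩ Jamal: 11:40-12:20, 15:45-17:50.
Hamid ∩ Ravi ∩ Jamal ∩ Diego: 11:40-12:20, 15:45-15:55, 16:25-17:50.
Hamid ∩ Ravi ∩ Jamal ∩ Diego ∩ Jun: 11:40-12:20, 15:45-15:55, 16:25-17:50.
Hamid ∩ Ravi ∩ Jamal ∩ Diego ∩ Jun ∩ Esperanza: 11:40-12:15, 16:25-17:50.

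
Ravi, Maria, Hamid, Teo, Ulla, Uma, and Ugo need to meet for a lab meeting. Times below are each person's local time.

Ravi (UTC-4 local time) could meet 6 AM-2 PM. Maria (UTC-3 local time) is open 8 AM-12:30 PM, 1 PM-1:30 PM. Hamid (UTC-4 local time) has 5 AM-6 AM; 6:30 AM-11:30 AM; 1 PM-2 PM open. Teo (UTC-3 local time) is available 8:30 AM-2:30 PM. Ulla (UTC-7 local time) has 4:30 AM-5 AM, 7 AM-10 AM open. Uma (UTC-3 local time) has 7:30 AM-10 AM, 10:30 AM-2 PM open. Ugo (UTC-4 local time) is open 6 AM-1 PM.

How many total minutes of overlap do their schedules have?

Ravi in UTC: 10:00-18:00 (add 4h to convert from UTC-4).
Maria in UTC: 11:00-15:30, 16:00-16:30 (add 3h to convert from UTC-3).
Hamid in UTC: 09:00-10:00, 10:30-15:30, 17:00-18:00 (add 4h to convert from UTC-4).
Teo in UTC: 11:30-17:30 (add 3h to convert from UTC-3).
Ulla in UTC: 11:30-12:00, 14:00-17:00 (add 7h to convert from UTC-7).
Uma in UTC: 10:30-13:00, 13:30-17:00 (add 3h to convert from UTC-3).
Ugo in UTC: 10:00-17:00 (add 4h to convert from UTC-4).
Ravi ∩ Maria: 11:00-15:30, 16:00-16:30.
Ravi ∩ Maria ∩ Hamid: 11:00-15:30.
Ravi ∩ Maria ∩ Hamid ∩ Teo: 11:30-15:30.
Ravi ∩ Maria ∩ Hamid ∩ Teo ∩ Ulla: 11:30-12:00, 14:00-15:30.
Ravi ∩ Maria ∩ Hamid ∩ Teo ∩ Ulla ∩ Uma: 11:30-12:00, 14:00-15:30.
Ravi ∩ Maria ∩ Hamid ∩ Teo ∩ Ulla ∩ Uma ∩ Ugo: 11:30-12:00, 14:00-15:30.
Summing the common windows: 30 + 90 = 120 minutes.

120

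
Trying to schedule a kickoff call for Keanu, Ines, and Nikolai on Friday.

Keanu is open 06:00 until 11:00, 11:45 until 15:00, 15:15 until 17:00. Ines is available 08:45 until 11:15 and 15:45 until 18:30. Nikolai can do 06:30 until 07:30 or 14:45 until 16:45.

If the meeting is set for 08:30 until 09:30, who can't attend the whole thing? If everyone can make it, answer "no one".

Ines, Nikolai

Keanu: free for 08:30-09:30. Ines: not fully free for 08:30-09:30. Nikolai: not fully free for 08:30-09:30.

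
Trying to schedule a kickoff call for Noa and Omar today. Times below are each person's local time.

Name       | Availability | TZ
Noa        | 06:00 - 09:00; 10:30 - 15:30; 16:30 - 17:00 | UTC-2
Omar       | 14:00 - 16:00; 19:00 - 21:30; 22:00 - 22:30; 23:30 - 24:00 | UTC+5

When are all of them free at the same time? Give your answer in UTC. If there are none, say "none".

Noa in UTC: 08:00-11:00, 12:30-17:30, 18:30-19:00 (add 2h to convert from UTC-2).
Omar in UTC: 09:00-11:00, 14:00-16:30, 17:00-17:30, 18:30-19:00 (subtract 5h to convert from UTC+5).
Noa ∩ Omar: 09:00-11:00, 14:00-16:30, 17:00-17:30, 18:30-19:00.

09:00-11:00, 14:00-16:30, 17:00-17:30, 18:30-19:00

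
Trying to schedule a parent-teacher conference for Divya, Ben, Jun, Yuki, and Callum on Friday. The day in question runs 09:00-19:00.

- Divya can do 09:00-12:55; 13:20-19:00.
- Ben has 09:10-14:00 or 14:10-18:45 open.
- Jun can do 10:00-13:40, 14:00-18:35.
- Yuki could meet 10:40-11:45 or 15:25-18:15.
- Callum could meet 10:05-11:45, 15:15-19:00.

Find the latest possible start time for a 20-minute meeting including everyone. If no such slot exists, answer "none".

17:55

Divya ∩ Ben: 09:10-12:55, 13:20-14:00, 14:10-18:45.
Divya ∩ Ben ∩ Jun: 10:00-12:55, 13:20-13:40, 14:10-18:35.
Divya ∩ Ben ∩ Jun ∩ Yuki: 10:40-11:45, 15:25-18:15.
Divya ∩ Ben ∩ Jun ∩ Yuki ∩ Callum: 10:40-11:45, 15:25-18:15.
The last common window of at least 20 minutes is 15:25-18:15; a 20-minute meeting can start as late as 17:55 and still end by 18:15.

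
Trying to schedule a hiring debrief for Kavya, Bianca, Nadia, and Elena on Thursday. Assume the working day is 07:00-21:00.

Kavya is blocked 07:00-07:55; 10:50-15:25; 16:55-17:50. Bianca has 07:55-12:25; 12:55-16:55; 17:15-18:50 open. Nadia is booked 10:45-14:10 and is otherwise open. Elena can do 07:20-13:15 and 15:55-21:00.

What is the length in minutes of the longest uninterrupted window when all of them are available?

Kavya free: 07:55-10:50, 15:25-16:55, 17:50-21:00 (invert busy blocks within the working day).
Bianca free: 07:55-12:25, 12:55-16:55, 17:15-18:50.
Nadia free: 07:00-10:45, 14:10-21:00 (invert busy blocks within the working day).
Elena free: 07:20-13:15, 15:55-21:00.
Kavya ∩ Bianca: 07:55-10:50, 15:25-16:55, 17:50-18:50.
Kavya ∩ Bianca ∩ Nadia: 07:55-10:45, 15:25-16:55, 17:50-18:50.
Kavya ∩ Bianca ∩ Nadia ∩ Elena: 07:55-10:45, 15:55-16:55, 17:50-18:50.
Those are the intersection windows.
The longest is 07:55-10:45 at 170 minutes.

170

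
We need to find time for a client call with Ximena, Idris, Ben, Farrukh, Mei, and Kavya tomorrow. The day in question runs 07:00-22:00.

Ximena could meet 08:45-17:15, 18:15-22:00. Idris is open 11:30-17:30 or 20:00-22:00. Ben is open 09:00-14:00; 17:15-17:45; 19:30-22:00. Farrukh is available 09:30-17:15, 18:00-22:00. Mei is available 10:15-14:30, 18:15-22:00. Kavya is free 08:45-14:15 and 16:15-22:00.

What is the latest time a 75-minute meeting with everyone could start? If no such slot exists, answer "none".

20:45

Ximena ∩ Idris: 11:30-17:15, 20:00-22:00.
Ximena ∩ Idris ∩ Ben: 11:30-14:00, 20:00-22:00.
Ximena ∩ Idris ∩ Ben ∩ Farrukh: 11:30-14:00, 20:00-22:00.
Ximena ∩ Idris ∩ Ben ∩ Farrukh ∩ Mei: 11:30-14:00, 20:00-22:00.
Ximena ∩ Idris ∩ Ben ∩ Farrukh ∩ Mei ∩ Kavya: 11:30-14:00, 20:00-22:00.
The last common window of at least 75 minutes is 20:00-22:00; a 75-minute meeting can start as late as 20:45 and still end by 22:00.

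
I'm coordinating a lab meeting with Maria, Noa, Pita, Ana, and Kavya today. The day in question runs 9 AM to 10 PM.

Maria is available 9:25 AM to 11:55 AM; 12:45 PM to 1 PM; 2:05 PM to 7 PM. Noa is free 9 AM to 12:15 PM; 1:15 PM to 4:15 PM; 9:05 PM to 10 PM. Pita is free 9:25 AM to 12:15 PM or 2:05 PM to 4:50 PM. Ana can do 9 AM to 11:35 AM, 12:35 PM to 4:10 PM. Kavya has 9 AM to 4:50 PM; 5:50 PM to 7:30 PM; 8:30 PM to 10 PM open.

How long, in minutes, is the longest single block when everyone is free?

130

Maria ∩ Noa: 09:25-11:55, 14:05-16:15.
Maria ∩ Noa ∩ Pita: 09:25-11:55, 14:05-16:15.
Maria ∩ Noa ∩ Pita ∩ Ana: 09:25-11:35, 14:05-16:10.
Maria ∩ Noa ∩ Pita ∩ Ana ∩ Kavya: 09:25-11:35, 14:05-16:10.
The longest is 09:25-11:35 at 130 minutes.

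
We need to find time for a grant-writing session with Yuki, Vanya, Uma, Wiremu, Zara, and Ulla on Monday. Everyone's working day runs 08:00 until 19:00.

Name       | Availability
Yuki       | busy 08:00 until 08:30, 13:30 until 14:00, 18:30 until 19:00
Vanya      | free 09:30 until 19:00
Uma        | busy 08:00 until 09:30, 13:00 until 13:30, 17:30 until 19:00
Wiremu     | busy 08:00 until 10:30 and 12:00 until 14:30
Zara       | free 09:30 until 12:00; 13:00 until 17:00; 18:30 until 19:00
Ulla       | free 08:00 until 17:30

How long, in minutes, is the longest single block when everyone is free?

150

Yuki free: 08:30-13:30, 14:00-18:30 (invert busy blocks within the working day).
Vanya free: 09:30-19:00.
Uma free: 09:30-13:00, 13:30-17:30 (invert busy blocks within the working day).
Wiremu free: 10:30-12:00, 14:30-19:00 (invert busy blocks within the working day).
Zara free: 09:30-12:00, 13:00-17:00, 18:30-19:00.
Ulla free: 08:00-17:30.
Yuki ∩ Vanya: 09:30-13:30, 14:00-18:30.
Yuki ∩ Vanya ∩ Uma: 09:30-13:00, 14:00-17:30.
Yuki ∩ Vanya ∩ Uma ∩ Wiremu: 10:30-12:00, 14:30-17:30.
Yuki ∩ Vanya ∩ Uma ∩ Wiremu ∩ Zara: 10:30-12:00, 14:30-17:00.
Yuki ∩ Vanya ∩ Uma ∩ Wiremu ∩ Zara ∩ Ulla: 10:30-12:00, 14:30-17:00.
The longest is 14:30-17:00 at 150 minutes.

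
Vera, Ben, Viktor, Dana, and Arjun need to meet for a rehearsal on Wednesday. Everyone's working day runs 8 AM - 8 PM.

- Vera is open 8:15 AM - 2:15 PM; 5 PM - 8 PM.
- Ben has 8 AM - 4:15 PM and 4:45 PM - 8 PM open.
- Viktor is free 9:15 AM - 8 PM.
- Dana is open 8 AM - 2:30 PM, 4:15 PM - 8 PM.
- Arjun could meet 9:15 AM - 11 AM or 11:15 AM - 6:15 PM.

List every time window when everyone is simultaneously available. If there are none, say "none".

Vera ∩ Ben: 08:15-14:15, 17:00-20:00.
Vera ∩ Ben ∩ Viktor: 09:15-14:15, 17:00-20:00.
Vera ∩ Ben ∩ Viktor ∩ Dana: 09:15-14:15, 17:00-20:00.
Vera ∩ Ben ∩ Viktor ∩ Dana ∩ Arjun: 09:15-11:00, 11:15-14:15, 17:00-18:15.

09:15-11:00, 11:15-14:15, 17:00-18:15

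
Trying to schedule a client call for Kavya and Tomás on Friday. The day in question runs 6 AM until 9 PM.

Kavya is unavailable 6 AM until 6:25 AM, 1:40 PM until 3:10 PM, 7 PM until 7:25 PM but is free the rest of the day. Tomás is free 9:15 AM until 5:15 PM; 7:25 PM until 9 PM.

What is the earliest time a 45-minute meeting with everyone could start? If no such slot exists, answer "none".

09:15

Kavya free: 06:25-13:40, 15:10-19:00, 19:25-21:00 (invert busy blocks within the working day).
Tomás free: 09:15-17:15, 19:25-21:00.
Kavya ∩ Tomás: 09:15-13:40, 15:10-17:15, 19:25-21:00.
Those are the intersection windows.
The first common window of at least 45 minutes is 09:15-13:40, so the earliest start is 09:15.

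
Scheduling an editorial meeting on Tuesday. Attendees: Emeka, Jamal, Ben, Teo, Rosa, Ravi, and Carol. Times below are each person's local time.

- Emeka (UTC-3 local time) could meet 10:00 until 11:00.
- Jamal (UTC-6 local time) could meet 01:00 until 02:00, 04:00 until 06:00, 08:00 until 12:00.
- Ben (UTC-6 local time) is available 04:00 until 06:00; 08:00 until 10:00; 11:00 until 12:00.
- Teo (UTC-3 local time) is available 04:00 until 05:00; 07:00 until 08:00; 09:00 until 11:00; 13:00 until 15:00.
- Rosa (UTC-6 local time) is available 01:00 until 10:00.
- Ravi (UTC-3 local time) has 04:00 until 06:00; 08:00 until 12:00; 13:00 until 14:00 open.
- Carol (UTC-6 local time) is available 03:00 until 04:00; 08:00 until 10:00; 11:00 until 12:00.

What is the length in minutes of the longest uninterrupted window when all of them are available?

0

Emeka in UTC: 13:00-14:00 (add 3h to convert from UTC-3).
Jamal in UTC: 07:00-08:00, 10:00-12:00, 14:00-18:00 (add 6h to convert from UTC-6).
Ben in UTC: 10:00-12:00, 14:00-16:00, 17:00-18:00 (add 6h to convert from UTC-6).
Teo in UTC: 07:00-08:00, 10:00-11:00, 12:00-14:00, 16:00-18:00 (add 3h to convert from UTC-3).
Rosa in UTC: 07:00-16:00 (add 6h to convert from UTC-6).
Ravi in UTC: 07:00-09:00, 11:00-15:00, 16:00-17:00 (add 3h to convert from UTC-3).
Carol in UTC: 09:00-10:00, 14:00-16:00, 17:00-18:00 (add 6h to convert from UTC-6).
Emeka ∩ Jamal: ∅.
Emeka ∩ Jamal ∩ Ben: ∅.
Emeka ∩ Jamal ∩ Ben ∩ Teo: ∅.
Emeka ∩ Jamal ∩ Ben ∩ Teo ∩ Rosa: ∅.
Emeka ∩ Jamal ∩ Ben ∩ Teo ∩ Rosa ∩ Ravi: ∅.
Emeka ∩ Jamal ∩ Ben ∩ Teo ∩ Rosa ∩ Ravi ∩ Carol: ∅.
There is no time when everyone is free.
No common window exists, so the longest block is 0 minutes.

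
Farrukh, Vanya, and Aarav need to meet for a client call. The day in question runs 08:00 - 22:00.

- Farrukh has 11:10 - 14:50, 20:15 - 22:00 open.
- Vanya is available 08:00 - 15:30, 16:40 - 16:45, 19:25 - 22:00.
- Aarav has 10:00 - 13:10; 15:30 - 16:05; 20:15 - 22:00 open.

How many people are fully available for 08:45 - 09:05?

1

Vanya can make the full 08:45-09:05 slot — that's 1.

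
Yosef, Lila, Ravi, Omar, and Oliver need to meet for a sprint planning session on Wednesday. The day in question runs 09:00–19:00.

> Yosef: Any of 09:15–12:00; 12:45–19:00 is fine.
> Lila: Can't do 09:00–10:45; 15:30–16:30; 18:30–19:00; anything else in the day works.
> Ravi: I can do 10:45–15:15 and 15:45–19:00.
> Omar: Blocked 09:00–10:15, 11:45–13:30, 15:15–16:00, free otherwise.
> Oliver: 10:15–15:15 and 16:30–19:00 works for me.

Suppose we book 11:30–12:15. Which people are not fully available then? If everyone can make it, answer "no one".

Omar, Yosef

Yosef free: 09:15-12:00, 12:45-19:00.
Lila free: 10:45-15:30, 16:30-18:30 (invert busy blocks within the working day).
Ravi free: 10:45-15:15, 15:45-19:00.
Omar free: 10:15-11:45, 13:30-15:15, 16:00-19:00 (invert busy blocks within the working day).
Oliver free: 10:15-15:15, 16:30-19:00.
Yosef: not fully free for 11:30-12:15. Lila: free for 11:30-12:15. Ravi: free for 11:30-12:15. Omar: not fully free for 11:30-12:15. Oliver: free for 11:30-12:15.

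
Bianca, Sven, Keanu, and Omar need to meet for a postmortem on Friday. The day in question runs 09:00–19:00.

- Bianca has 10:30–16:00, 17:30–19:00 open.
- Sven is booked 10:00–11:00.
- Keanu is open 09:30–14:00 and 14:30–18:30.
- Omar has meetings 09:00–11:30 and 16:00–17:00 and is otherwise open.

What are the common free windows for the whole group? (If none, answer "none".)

11:30-14:00, 14:30-16:00, 17:30-18:30

Bianca free: 10:30-16:00, 17:30-19:00.
Sven free: 09:00-10:00, 11:00-19:00 (invert busy blocks within the working day).
Keanu free: 09:30-14:00, 14:30-18:30.
Omar free: 11:30-16:00, 17:00-19:00 (invert busy blocks within the working day).
Bianca ∩ Sven: 11:00-16:00, 17:30-19:00.
Bianca ∩ Sven ∩ Keanu: 11:00-14:00, 14:30-16:00, 17:30-18:30.
Bianca ∩ Sven ∩ Keanu ∩ Omar: 11:30-14:00, 14:30-16:00, 17:30-18:30.
Those are the intersection windows.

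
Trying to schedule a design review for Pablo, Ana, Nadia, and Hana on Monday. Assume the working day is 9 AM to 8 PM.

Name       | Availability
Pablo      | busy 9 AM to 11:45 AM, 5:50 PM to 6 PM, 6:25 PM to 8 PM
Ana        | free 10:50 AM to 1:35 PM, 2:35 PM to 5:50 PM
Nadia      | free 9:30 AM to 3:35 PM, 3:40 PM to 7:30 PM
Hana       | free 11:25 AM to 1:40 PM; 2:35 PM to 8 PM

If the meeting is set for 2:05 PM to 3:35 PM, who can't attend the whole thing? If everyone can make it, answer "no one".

Ana, Hana

Pablo free: 11:45-17:50, 18:00-18:25 (invert busy blocks within the working day).
Ana free: 10:50-13:35, 14:35-17:50.
Nadia free: 09:30-15:35, 15:40-19:30.
Hana free: 11:25-13:40, 14:35-20:00.
Pablo: free for 14:05-15:35. Ana: not fully free for 14:05-15:35. Nadia: free for 14:05-15:35. Hana: not fully free for 14:05-15:35.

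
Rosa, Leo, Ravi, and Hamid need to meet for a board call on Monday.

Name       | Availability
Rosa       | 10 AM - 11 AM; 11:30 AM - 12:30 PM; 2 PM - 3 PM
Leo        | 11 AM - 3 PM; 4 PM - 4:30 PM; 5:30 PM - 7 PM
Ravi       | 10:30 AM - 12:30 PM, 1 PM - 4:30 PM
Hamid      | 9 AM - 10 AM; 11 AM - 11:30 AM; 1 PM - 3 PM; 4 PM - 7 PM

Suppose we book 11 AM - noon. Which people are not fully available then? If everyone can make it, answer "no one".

Rosa: not fully free for 11:00-12:00. Leo: free for 11:00-12:00. Ravi: free for 11:00-12:00. Hamid: not fully free for 11:00-12:00.

Hamid, Rosa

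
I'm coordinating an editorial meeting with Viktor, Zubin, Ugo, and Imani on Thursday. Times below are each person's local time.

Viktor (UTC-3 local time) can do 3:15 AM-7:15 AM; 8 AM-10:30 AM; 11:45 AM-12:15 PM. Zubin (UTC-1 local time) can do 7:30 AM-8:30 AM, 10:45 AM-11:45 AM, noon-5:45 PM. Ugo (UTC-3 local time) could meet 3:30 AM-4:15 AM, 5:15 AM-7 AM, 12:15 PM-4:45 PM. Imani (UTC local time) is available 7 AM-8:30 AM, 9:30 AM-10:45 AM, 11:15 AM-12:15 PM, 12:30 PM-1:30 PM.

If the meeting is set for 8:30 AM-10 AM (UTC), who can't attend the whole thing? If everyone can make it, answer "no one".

Viktor in UTC: 06:15-10:15, 11:00-13:30, 14:45-15:15 (add 3h to convert from UTC-3).
Zubin in UTC: 08:30-09:30, 11:45-12:45, 13:00-18:45 (add 1h to convert from UTC-1).
Ugo in UTC: 06:30-07:15, 08:15-10:00, 15:15-19:45 (add 3h to convert from UTC-3).
Imani in UTC: 07:00-08:30, 09:30-10:45, 11:15-12:15, 12:30-13:30.
Viktor: free for 08:30-10:00. Zubin: not fully free for 08:30-10:00. Ugo: free for 08:30-10:00. Imani: not fully free for 08:30-10:00.

Imani, Zubin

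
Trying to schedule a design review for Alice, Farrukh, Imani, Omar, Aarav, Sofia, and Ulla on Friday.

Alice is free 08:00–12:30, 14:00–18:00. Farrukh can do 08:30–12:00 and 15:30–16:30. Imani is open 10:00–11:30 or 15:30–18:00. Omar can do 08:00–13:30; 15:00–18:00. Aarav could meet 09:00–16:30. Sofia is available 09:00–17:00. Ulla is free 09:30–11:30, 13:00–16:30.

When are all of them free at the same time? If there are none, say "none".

Alice ∩ Farrukh: 08:30-12:00, 15:30-16:30.
Alice ∩ Farrukh ∩ Imani: 10:00-11:30, 15:30-16:30.
Alice ∩ Farrukh ∩ Imani ∩ Omar: 10:00-11:30, 15:30-16:30.
Alice ∩ Farrukh ∩ Imani ∩ Omar ∩ Aarav: 10:00-11:30, 15:30-16:30.
Alice ∩ Farrukh ∩ Imani ∩ Omar ∩ Aarav ∩ Sofia: 10:00-11:30, 15:30-16:30.
Alice ∩ Farrukh ∩ Imani ∩ Omar ∩ Aarav ∩ Sofia ∩ Ulla: 10:00-11:30, 15:30-16:30.
Those are the intersection windows.

10:00-11:30, 15:30-16:30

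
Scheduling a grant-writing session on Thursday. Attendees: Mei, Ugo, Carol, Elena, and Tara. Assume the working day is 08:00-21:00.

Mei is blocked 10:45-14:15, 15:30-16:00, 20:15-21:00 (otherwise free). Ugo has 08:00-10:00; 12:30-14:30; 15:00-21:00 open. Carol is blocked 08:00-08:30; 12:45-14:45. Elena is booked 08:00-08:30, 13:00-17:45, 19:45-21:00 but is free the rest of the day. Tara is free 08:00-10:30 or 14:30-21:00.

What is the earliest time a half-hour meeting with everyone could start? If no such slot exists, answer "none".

08:30

Mei free: 08:00-10:45, 14:15-15:30, 16:00-20:15 (invert busy blocks within the working day).
Ugo free: 08:00-10:00, 12:30-14:30, 15:00-21:00.
Carol free: 08:30-12:45, 14:45-21:00 (invert busy blocks within the working day).
Elena free: 08:30-13:00, 17:45-19:45 (invert busy blocks within the working day).
Tara free: 08:00-10:30, 14:30-21:00.
Mei ∩ Ugo: 08:00-10:00, 14:15-14:30, 15:00-15:30, 16:00-20:15.
Mei ∩ Ugo ∩ Carol: 08:30-10:00, 15:00-15:30, 16:00-20:15.
Mei ∩ Ugo ∩ Carol ∩ Elena: 08:30-10:00, 17:45-19:45.
Mei ∩ Ugo ∩ Carol ∩ Elena ∩ Tara: 08:30-10:00, 17:45-19:45.
The first common window of at least 30 minutes is 08:30-10:00, so the earliest start is 08:30.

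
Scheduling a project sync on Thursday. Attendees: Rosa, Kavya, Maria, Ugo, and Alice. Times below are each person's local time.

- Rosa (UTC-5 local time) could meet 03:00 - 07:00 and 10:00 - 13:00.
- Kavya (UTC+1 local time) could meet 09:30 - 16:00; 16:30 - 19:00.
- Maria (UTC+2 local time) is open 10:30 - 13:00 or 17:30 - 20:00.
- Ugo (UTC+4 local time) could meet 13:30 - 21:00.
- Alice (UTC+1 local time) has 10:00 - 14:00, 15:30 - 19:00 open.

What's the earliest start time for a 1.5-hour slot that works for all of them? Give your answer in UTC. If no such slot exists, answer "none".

Rosa in UTC: 08:00-12:00, 15:00-18:00 (add 5h to convert from UTC-5).
Kavya in UTC: 08:30-15:00, 15:30-18:00 (subtract 1h to convert from UTC+1).
Maria in UTC: 08:30-11:00, 15:30-18:00 (subtract 2h to convert from UTC+2).
Ugo in UTC: 09:30-17:00 (subtract 4h to convert from UTC+4).
Alice in UTC: 09:00-13:00, 14:30-18:00 (subtract 1h to convert from UTC+1).
Rosa ∩ Kavya: 08:30-12:00, 15:30-18:00.
Rosa ∩ Kavya ∩ Maria: 08:30-11:00, 15:30-18:00.
Rosa ∩ Kavya ∩ Maria ∩ Ugo: 09:30-11:00, 15:30-17:00.
Rosa ∩ Kavya ∩ Maria ∩ Ugo ∩ Alice: 09:30-11:00, 15:30-17:00.
The first common window of at least 90 minutes is 09:30-11:00, so the earliest start is 09:30.

09:30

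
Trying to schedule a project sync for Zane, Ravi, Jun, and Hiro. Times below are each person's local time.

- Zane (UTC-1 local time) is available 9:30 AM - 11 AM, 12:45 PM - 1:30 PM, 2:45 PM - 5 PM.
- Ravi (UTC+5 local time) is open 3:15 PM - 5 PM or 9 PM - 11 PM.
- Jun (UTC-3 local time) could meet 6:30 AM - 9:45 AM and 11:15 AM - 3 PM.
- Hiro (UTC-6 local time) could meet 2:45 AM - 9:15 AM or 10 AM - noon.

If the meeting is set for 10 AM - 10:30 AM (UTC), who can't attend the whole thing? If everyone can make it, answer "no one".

Ravi, Zane

Zane in UTC: 10:30-12:00, 13:45-14:30, 15:45-18:00 (add 1h to convert from UTC-1).
Ravi in UTC: 10:15-12:00, 16:00-18:00 (subtract 5h to convert from UTC+5).
Jun in UTC: 09:30-12:45, 14:15-18:00 (add 3h to convert from UTC-3).
Hiro in UTC: 08:45-15:15, 16:00-18:00 (add 6h to convert from UTC-6).
Zane: not fully free for 10:00-10:30. Ravi: not fully free for 10:00-10:30. Jun: free for 10:00-10:30. Hiro: free for 10:00-10:30.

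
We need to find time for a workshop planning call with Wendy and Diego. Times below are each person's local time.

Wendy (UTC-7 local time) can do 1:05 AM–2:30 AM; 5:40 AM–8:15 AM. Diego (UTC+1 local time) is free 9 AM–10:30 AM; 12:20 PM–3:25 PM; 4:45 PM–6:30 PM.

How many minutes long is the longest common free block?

Wendy in UTC: 08:05-09:30, 12:40-15:15 (add 7h to convert from UTC-7).
Diego in UTC: 08:00-09:30, 11:20-14:25, 15:45-17:30 (subtract 1h to convert from UTC+1).
Wendy ∩ Diego: 08:05-09:30, 12:40-14:25.
The longest is 12:40-14:25 at 105 minutes.

105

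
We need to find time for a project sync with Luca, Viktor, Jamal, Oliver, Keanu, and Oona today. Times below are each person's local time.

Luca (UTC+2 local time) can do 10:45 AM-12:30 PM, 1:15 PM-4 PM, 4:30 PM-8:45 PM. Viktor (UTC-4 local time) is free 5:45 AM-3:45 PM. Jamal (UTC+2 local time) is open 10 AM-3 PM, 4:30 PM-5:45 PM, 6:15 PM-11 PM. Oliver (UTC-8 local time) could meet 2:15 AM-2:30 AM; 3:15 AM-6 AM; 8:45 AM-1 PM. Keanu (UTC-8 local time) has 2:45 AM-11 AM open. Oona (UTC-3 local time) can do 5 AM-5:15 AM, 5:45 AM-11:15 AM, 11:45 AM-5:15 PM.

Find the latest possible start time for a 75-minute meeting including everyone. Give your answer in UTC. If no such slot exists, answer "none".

Luca in UTC: 08:45-10:30, 11:15-14:00, 14:30-18:45 (subtract 2h to convert from UTC+2).
Viktor in UTC: 09:45-19:45 (add 4h to convert from UTC-4).
Jamal in UTC: 08:00-13:00, 14:30-15:45, 16:15-21:00 (subtract 2h to convert from UTC+2).
Oliver in UTC: 10:15-10:30, 11:15-14:00, 16:45-21:00 (add 8h to convert from UTC-8).
Keanu in UTC: 10:45-19:00 (add 8h to convert from UTC-8).
Oona in UTC: 08:00-08:15, 08:45-14:15, 14:45-20:15 (add 3h to convert from UTC-3).
Luca ∩ Viktor: 09:45-10:30, 11:15-14:00, 14:30-18:45.
Luca ∩ Viktor ∩ Jamal: 09:45-10:30, 11:15-13:00, 14:30-15:45, 16:15-18:45.
Luca ∩ Viktor ∩ Jamal ∩ Oliver: 10:15-10:30, 11:15-13:00, 16:45-18:45.
Luca ∩ Viktor ∩ Jamal ∩ Oliver ∩ Keanu: 11:15-13:00, 16:45-18:45.
Luca ∩ Viktor ∩ Jamal ∩ Oliver ∩ Keanu ∩ Oona: 11:15-13:00, 16:45-18:45.
Those are the intersection windows.
The last common window of at least 75 minutes is 16:45-18:45; a 75-minute meeting can start as late as 17:30 and still end by 18:45.

17:30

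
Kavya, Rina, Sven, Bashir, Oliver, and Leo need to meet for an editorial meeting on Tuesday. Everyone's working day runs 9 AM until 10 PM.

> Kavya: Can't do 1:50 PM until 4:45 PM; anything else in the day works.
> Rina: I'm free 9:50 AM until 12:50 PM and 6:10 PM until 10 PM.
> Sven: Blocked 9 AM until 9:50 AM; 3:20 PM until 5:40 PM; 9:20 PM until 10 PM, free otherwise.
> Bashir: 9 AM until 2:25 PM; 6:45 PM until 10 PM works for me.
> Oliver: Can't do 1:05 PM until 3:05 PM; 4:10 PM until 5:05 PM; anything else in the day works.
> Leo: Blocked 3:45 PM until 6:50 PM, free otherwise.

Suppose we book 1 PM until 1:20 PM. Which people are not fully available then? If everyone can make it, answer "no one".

Oliver, Rina

Kavya free: 09:00-13:50, 16:45-22:00 (invert busy blocks within the working day).
Rina free: 09:50-12:50, 18:10-22:00.
Sven free: 09:50-15:20, 17:40-21:20 (invert busy blocks within the working day).
Bashir free: 09:00-14:25, 18:45-22:00.
Oliver free: 09:00-13:05, 15:05-16:10, 17:05-22:00 (invert busy blocks within the working day).
Leo free: 09:00-15:45, 18:50-22:00 (invert busy blocks within the working day).
Kavya: free for 13:00-13:20. Rina: not fully free for 13:00-13:20. Sven: free for 13:00-13:20. Bashir: free for 13:00-13:20. Oliver: not fully free for 13:00-13:20. Leo: free for 13:00-13:20.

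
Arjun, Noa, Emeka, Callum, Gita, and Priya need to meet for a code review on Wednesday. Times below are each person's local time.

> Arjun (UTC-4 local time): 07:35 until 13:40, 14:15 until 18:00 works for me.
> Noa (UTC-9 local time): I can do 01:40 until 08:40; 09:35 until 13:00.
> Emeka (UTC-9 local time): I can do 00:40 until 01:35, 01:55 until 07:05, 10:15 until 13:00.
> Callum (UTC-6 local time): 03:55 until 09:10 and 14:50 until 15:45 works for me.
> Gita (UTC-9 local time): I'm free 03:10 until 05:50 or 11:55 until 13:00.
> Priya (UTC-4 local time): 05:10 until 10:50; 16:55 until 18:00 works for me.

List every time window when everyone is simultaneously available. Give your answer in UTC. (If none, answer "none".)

Arjun in UTC: 11:35-17:40, 18:15-22:00 (add 4h to convert from UTC-4).
Noa in UTC: 10:40-17:40, 18:35-22:00 (add 9h to convert from UTC-9).
Emeka in UTC: 09:40-10:35, 10:55-16:05, 19:15-22:00 (add 9h to convert from UTC-9).
Callum in UTC: 09:55-15:10, 20:50-21:45 (add 6h to convert from UTC-6).
Gita in UTC: 12:10-14:50, 20:55-22:00 (add 9h to convert from UTC-9).
Priya in UTC: 09:10-14:50, 20:55-22:00 (add 4h to convert from UTC-4).
Arjun ∩ Noa: 11:35-17:40, 18:35-22:00.
Arjun ∩ Noa ∩ Emeka: 11:35-16:05, 19:15-22:00.
Arjun ∩ Noa ∩ Emeka ∩ Callum: 11:35-15:10, 20:50-21:45.
Arjun ∩ Noa ∩ Emeka ∩ Callum ∩ Gita: 12:10-14:50, 20:55-21:45.
Arjun ∩ Noa ∩ Emeka ∩ Callum ∩ Gita ∩ Priya: 12:10-14:50, 20:55-21:45.
So the common availability across everyone is 12:10-14:50, 20:55-21:45.

12:10-14:50, 20:55-21:45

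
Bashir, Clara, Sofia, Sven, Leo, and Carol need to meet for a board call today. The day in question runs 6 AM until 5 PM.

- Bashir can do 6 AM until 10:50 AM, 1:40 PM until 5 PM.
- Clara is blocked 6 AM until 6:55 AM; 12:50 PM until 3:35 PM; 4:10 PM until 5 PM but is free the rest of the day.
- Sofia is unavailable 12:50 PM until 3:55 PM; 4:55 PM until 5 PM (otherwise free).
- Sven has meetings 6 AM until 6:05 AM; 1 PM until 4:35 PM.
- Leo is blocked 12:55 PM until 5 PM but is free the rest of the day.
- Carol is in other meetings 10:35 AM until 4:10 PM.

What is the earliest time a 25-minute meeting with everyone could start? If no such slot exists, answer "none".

Bashir free: 06:00-10:50, 13:40-17:00.
Clara free: 06:55-12:50, 15:35-16:10 (invert busy blocks within the working day).
Sofia free: 06:00-12:50, 15:55-16:55 (invert busy blocks within the working day).
Sven free: 06:05-13:00, 16:35-17:00 (invert busy blocks within the working day).
Leo free: 06:00-12:55 (invert busy blocks within the working day).
Carol free: 06:00-10:35, 16:10-17:00 (invert busy blocks within the working day).
Bashir ∩ Clara: 06:55-10:50, 15:35-16:10.
Bashir ∩ Clara ∩ Sofia: 06:55-10:50, 15:55-16:10.
Bashir ∩ Clara ∩ Sofia ∩ Sven: 06:55-10:50.
Bashir ∩ Clara ∩ Sofia ∩ Sven ∩ Leo: 06:55-10:50.
Bashir ∩ Clara ∩ Sofia ∩ Sven ∩ Leo ∩ Carol: 06:55-10:35.
The first common window of at least 25 minutes is 06:55-10:35, so the earliest start is 06:55.

06:55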